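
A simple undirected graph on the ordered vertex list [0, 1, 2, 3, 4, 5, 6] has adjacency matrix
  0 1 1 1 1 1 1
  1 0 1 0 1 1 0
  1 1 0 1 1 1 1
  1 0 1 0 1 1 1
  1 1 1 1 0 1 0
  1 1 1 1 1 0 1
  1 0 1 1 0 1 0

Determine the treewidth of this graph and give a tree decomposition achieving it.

Treewidth 4.
Bags: B1 = {0, 1, 2, 4, 5}  B2 = {0, 2, 3, 4, 5}  B3 = {0, 2, 3, 5, 6}
Tree: B1–B2, B2–B3

Each bag holds 5 vertices, so the decomposition has width 4, which upper-bounds the treewidth. For the lower bound, the 5 vertices {0, 1, 2, 4, 5} are pairwise adjacent, and any tree decomposition puts a clique entirely inside one bag — forcing width ≥ 4. Hence tw(G) = 4 exactly.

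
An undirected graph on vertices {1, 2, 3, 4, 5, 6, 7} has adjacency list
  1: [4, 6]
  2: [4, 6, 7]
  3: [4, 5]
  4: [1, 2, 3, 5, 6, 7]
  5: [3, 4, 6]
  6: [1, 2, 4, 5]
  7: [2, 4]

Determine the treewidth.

A width-2 tree decomposition is:
Bags: B1 = {2, 4, 6}  B2 = {2, 4, 7}  B3 = {4, 5, 6}  B4 = {1, 4, 6}  B5 = {3, 4, 5}
Tree: B1–B2, B1–B3, B3–B4, B3–B5
Each bag holds 3 vertices, so the decomposition has width 2, which upper-bounds the treewidth. On the other hand G contains the 3-clique {3, 4, 5}. A clique must lie in a single bag of any decomposition, so no decomposition can have width below 2. Therefore the treewidth is 2.

2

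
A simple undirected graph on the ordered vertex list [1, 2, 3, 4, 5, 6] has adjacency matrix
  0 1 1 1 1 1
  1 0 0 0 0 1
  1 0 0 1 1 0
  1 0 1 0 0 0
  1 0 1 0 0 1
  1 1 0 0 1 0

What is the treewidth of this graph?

A width-2 tree decomposition is:
Bags: B1 = {1, 5, 6}  B2 = {1, 3, 5}  B3 = {1, 2, 6}  B4 = {1, 3, 4}
Tree: B1–B2, B1–B3, B2–B4
The largest bag has 3 vertices, giving width 2; this decomposition certifies tw(G) ≤ 2. Conversely, {1, 2, 6} is a clique of size 3, and the vertices of any clique must share a bag in every tree decomposition; so some bag has ≥ 3 vertices and tw(G) ≥ 2. Therefore the treewidth is 2.

2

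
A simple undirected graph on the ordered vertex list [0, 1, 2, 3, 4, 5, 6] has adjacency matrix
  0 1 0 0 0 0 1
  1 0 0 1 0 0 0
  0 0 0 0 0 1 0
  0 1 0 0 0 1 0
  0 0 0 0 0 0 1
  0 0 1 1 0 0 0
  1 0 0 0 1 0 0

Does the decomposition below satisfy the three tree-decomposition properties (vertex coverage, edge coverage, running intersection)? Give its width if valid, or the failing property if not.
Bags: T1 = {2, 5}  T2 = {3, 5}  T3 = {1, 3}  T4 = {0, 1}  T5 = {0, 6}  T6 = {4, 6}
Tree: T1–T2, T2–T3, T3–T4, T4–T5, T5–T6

Yes; width 1.

Vertex coverage: the bags together contain {0, 1, 2, 3, 4, 5, 6}, the full vertex set. Edge coverage: each edge of G has both endpoints in at least one bag. Running intersection: for every vertex, the bags containing it form a connected subtree. All three properties hold, so this is a valid tree decomposition of width max|bag| − 1 = 1, and hence tw(G) ≤ 1.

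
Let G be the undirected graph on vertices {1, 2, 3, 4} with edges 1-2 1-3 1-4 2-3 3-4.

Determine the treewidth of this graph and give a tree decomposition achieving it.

Each bag holds 3 vertices, so the decomposition has width 2, which upper-bounds the treewidth. For the lower bound, the 3 vertices {1, 2, 3} are pairwise adjacent, and any tree decomposition puts a clique entirely inside one bag — forcing width ≥ 2. Hence tw(G) = 2 exactly.

Treewidth 2.
Bags: B1 = {1, 3, 4}  B2 = {1, 2, 3}
Tree: B1–B2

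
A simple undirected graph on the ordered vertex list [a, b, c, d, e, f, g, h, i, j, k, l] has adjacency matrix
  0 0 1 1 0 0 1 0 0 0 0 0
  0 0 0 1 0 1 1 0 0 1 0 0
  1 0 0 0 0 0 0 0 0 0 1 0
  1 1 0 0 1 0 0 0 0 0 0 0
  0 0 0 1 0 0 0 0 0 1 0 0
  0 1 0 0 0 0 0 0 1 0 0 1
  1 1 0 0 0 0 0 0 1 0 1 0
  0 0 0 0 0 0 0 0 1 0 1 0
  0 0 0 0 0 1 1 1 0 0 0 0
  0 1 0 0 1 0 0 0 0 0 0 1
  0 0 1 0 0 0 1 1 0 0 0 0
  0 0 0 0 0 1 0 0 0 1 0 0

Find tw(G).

A width-3 tree decomposition is:
Bags: B1 = {e, f, j, l}  B2 = {b, e, f, j}  B3 = {b, d, e, f}  B4 = {b, d, f, i}  B5 = {b, d, g, i}  B6 = {a, d, g, i}  B7 = {a, g, h, i}  B8 = {a, g, h, k}  B9 = {a, c, h, k}
Tree: B1–B2, B2–B3, B3–B4, B4–B5, B5–B6, B6–B7, B7–B8, B8–B9
Every bag has size at most 4, so the width is 4 − 1 = 3 and tw(G) ≤ 3. For the lower bound: the 4 vertex sets {e,j,l}, {f}, {b}, {a,d,g,i} are disjoint, each induces a connected subgraph, and every pair is joined by at least one edge of G. Contracting each set to a single vertex therefore yields K_{4} as a minor, and since treewidth is minor-monotone, tw(G) ≥ tw(K_{4}) = 3. Combining the bounds, tw(G) = 3.

3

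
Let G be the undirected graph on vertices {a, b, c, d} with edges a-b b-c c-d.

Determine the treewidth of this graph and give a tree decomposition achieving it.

Treewidth 1.
One such decomposition:
Bags: B1 = {b, c}  B2 = {c, d}  B3 = {a, b}
Tree: B1–B2, B1–B3

Each bag holds 2 vertices, so the decomposition has width 1, which upper-bounds the treewidth. G has an edge, so its treewidth is at least 1. Therefore the treewidth is 1.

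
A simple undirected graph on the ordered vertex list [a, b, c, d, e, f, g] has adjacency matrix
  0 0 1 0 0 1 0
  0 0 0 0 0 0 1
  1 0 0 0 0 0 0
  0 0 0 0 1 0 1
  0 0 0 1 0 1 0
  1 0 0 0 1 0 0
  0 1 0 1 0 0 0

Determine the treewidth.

A width-1 tree decomposition is:
Bags: B1 = {b, g}  B2 = {d, g}  B3 = {d, e}  B4 = {e, f}  B5 = {a, f}  B6 = {a, c}
Tree: B1–B2, B2–B3, B3–B4, B4–B5, B5–B6
Each bag holds 2 vertices, so the decomposition has width 1, which upper-bounds the treewidth. Since G has at least one edge (e.g. b–g), it is not an edgeless graph, so tw(G) ≥ 1. The upper and lower bounds meet at 1, so that is the treewidth.

1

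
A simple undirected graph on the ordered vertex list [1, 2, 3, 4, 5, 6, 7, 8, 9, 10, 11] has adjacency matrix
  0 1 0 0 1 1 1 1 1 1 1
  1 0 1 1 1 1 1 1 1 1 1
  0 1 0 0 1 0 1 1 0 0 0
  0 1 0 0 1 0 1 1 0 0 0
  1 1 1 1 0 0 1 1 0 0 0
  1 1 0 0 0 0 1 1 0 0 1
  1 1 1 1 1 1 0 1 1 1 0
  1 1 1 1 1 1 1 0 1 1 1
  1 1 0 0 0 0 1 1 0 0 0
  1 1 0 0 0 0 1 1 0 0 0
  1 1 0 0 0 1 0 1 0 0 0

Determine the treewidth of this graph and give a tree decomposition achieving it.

The largest bag has 5 vertices, giving width 4; this decomposition certifies tw(G) ≤ 4. On the other hand G contains the 5-clique {1, 2, 6, 8, 11}. A clique must lie in a single bag of any decomposition, so no decomposition can have width below 4. Therefore the treewidth is 4.

Treewidth 4.
Bags: B1 = {1, 2, 5, 7, 8}  B2 = {1, 2, 7, 8, 9}  B3 = {1, 2, 7, 8, 10}  B4 = {2, 3, 5, 7, 8}  B5 = {1, 2, 6, 7, 8}  B6 = {1, 2, 6, 8, 11}  B7 = {2, 4, 5, 7, 8}
Tree: B1–B2, B2–B3, B1–B4, B2–B5, B5–B6, B1–B7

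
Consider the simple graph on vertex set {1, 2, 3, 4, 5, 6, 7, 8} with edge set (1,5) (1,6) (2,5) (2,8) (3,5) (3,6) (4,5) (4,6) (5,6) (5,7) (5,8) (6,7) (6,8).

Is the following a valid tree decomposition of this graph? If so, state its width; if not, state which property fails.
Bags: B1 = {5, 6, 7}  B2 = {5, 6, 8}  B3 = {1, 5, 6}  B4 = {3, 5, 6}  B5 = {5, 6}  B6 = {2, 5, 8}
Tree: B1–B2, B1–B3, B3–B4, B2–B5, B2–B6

No — vertex 4 appears in no bag.

A tree decomposition must satisfy three properties: every vertex lies in some bag; for every edge, both endpoints lie together in some bag; and for every vertex, the bags containing it form a connected subtree. Here vertex 4 appears in no bag, so the decomposition is invalid.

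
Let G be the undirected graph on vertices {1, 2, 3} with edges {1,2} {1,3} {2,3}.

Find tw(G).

A width-2 tree decomposition is:
Bags: B1 = {1, 2, 3}
Tree: (single bag)
A single bag containing all 3 vertices is trivially a valid decomposition of width 2. For the lower bound, the 3 vertices {1, 2, 3} are pairwise adjacent, and any tree decomposition puts a clique entirely inside one bag — forcing width ≥ 2. Therefore the treewidth is 2.

2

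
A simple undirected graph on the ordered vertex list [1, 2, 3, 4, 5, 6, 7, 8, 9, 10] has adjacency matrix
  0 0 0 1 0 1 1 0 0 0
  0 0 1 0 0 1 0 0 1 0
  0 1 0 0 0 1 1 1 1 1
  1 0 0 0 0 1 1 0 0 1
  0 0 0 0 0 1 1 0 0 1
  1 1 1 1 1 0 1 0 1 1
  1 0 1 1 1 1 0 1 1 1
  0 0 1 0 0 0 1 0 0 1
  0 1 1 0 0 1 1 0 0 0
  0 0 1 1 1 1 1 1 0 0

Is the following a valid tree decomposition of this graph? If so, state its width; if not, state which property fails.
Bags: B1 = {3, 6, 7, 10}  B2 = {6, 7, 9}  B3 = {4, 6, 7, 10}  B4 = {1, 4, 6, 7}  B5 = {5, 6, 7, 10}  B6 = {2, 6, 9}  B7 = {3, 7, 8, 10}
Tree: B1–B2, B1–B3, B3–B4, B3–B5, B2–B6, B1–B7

No — edge (3,9) lies in no bag.

A tree decomposition must satisfy three properties: every vertex lies in some bag; for every edge, both endpoints lie together in some bag; and for every vertex, the bags containing it form a connected subtree. Here edge (3,9) lies in no bag, so the decomposition is invalid.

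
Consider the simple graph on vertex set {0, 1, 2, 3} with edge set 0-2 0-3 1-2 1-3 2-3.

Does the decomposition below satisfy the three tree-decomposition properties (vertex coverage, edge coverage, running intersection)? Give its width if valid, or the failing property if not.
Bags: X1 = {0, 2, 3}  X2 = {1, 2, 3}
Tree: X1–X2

Checking the three conditions: (i) the bags cover all of {0, 1, 2, 3}; (ii) for each edge, some bag contains both endpoints; (iii) the bags containing any fixed vertex form a subtree. All hold, so the decomposition is valid with width 3 − 1 = 2.

Yes; width 2.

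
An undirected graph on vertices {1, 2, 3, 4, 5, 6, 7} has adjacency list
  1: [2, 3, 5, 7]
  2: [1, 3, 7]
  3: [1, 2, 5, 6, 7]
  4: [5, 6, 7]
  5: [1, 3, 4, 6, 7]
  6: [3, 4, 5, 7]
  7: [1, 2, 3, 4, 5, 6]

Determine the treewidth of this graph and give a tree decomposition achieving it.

Treewidth 3.
Bags: B1 = {3, 5, 6, 7}  B2 = {1, 3, 5, 7}  B3 = {4, 5, 6, 7}  B4 = {1, 2, 3, 7}
Tree: B1–B2, B1–B3, B2–B4

Each bag holds 4 vertices, so the decomposition has width 3, which upper-bounds the treewidth. For the lower bound, the 4 vertices {1, 2, 3, 7} are pairwise adjacent, and any tree decomposition puts a clique entirely inside one bag — forcing width ≥ 3. Combining the bounds, tw(G) = 3.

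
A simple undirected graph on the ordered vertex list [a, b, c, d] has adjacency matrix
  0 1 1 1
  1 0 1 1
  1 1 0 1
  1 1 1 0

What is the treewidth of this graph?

3

A width-3 tree decomposition is:
Bags: B1 = {a, b, c, d}
Tree: (single bag)
A single bag containing all 4 vertices is trivially a valid decomposition of width 3. Conversely, {a, b, c, d} is a clique of size 4, and the vertices of any clique must share a bag in every tree decomposition; so some bag has ≥ 4 vertices and tw(G) ≥ 3. Combining the bounds, tw(G) = 3.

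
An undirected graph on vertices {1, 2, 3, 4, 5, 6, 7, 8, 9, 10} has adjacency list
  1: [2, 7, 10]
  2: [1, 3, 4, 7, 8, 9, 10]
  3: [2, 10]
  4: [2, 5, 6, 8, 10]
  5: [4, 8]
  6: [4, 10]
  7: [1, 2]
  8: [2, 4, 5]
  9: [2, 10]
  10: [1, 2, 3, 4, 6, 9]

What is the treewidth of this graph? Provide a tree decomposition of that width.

Treewidth 2.
One optimal decomposition is:
Bags: B1 = {2, 4, 8}  B2 = {2, 4, 10}  B3 = {4, 6, 10}  B4 = {2, 9, 10}  B5 = {1, 2, 10}  B6 = {4, 5, 8}  B7 = {1, 2, 7}  B8 = {2, 3, 10}
Tree: B1–B2, B2–B3, B2–B4, B4–B5, B1–B6, B5–B7, B2–B8

Each bag holds 3 vertices, so the decomposition has width 2, which upper-bounds the treewidth. Conversely, {2, 4, 8} is a clique of size 3, and the vertices of any clique must share a bag in every tree decomposition; so some bag has ≥ 3 vertices and tw(G) ≥ 2. Combining the bounds, tw(G) = 2.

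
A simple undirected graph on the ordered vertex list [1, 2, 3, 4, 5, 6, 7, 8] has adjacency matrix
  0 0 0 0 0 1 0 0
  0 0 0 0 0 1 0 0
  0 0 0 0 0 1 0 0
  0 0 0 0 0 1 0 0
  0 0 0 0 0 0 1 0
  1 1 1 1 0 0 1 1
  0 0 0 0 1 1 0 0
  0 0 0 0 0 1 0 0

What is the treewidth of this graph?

1

A width-1 tree decomposition is:
Bags: B1 = {6, 7}  B2 = {3, 6}  B3 = {1, 6}  B4 = {4, 6}  B5 = {6, 8}  B6 = {5, 7}  B7 = {2, 6}
Tree: B1–B2, B2–B3, B3–B4, B4–B5, B1–B6, B4–B7
Each bag holds 2 vertices, so the decomposition has width 1, which upper-bounds the treewidth. G has an edge, so its treewidth is at least 1. Therefore the treewidth is 1.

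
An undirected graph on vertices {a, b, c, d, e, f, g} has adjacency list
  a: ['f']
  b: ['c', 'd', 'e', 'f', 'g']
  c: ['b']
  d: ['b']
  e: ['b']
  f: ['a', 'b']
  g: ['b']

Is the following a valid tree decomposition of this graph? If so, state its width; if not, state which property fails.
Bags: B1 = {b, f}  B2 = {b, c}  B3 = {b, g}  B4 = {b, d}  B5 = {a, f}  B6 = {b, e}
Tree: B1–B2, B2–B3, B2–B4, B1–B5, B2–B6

Yes; width 1.

Every vertex of G appears in some bag (union = {a, b, c, d, e, f, g}); every edge is covered by a bag; and for each vertex v the set of bags containing v is connected in the bag tree. The decomposition is therefore valid. The largest bag has 2 vertices, so the width is 1.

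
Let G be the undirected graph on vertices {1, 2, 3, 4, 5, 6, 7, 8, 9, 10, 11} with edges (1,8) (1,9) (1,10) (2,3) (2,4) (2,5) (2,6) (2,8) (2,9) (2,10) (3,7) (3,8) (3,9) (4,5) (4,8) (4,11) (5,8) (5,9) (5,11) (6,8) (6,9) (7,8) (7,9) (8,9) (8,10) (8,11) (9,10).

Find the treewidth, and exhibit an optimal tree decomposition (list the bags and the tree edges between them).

Treewidth 3.
One such decomposition:
Bags: B1 = {2, 8, 9, 10}  B2 = {2, 5, 8, 9}  B3 = {2, 3, 8, 9}  B4 = {3, 7, 8, 9}  B5 = {2, 6, 8, 9}  B6 = {1, 8, 9, 10}  B7 = {2, 4, 5, 8}  B8 = {4, 5, 8, 11}
Tree: B1–B2, B2–B3, B3–B4, B1–B5, B1–B6, B2–B7, B7–B8

Each bag holds 4 vertices, so the decomposition has width 3, which upper-bounds the treewidth. Conversely, {1, 8, 9, 10} is a clique of size 4, and the vertices of any clique must share a bag in every tree decomposition; so some bag has ≥ 4 vertices and tw(G) ≥ 3. Hence tw(G) = 3 exactly.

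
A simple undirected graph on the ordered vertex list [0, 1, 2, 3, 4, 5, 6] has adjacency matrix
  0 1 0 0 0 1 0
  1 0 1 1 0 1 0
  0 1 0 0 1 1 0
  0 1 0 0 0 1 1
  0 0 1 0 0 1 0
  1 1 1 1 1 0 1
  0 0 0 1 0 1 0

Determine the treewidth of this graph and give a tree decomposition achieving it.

Treewidth 2.
One optimal decomposition is:
Bags: B1 = {2, 4, 5}  B2 = {1, 2, 5}  B3 = {1, 3, 5}  B4 = {0, 1, 5}  B5 = {3, 5, 6}
Tree: B1–B2, B2–B3, B2–B4, B3–B5

The largest bag has 3 vertices, giving width 2; this decomposition certifies tw(G) ≤ 2. Conversely, {0, 1, 5} is a clique of size 3, and the vertices of any clique must share a bag in every tree decomposition; so some bag has ≥ 3 vertices and tw(G) ≥ 2. Combining the bounds, tw(G) = 2.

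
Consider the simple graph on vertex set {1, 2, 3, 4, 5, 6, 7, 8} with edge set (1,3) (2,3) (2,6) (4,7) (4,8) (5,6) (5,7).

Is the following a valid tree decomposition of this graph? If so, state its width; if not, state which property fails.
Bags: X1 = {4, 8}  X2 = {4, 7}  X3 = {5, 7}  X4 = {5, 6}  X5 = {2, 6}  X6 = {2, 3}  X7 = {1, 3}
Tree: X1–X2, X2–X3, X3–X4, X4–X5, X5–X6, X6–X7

Vertex coverage: the bags together contain {1, 2, 3, 4, 5, 6, 7, 8}, the full vertex set. Edge coverage: each edge of G has both endpoints in at least one bag. Running intersection: for every vertex, the bags containing it form a connected subtree. All three properties hold, so this is a valid tree decomposition of width max|bag| − 1 = 1, and hence tw(G) ≤ 1.

Yes; width 1.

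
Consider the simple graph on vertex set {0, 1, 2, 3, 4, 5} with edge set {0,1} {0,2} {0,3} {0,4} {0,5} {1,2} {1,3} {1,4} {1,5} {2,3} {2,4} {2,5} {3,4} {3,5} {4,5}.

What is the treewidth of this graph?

5

A width-5 tree decomposition is:
Bags: B1 = {0, 1, 2, 3, 4, 5}
Tree: (single bag)
A single bag containing all 6 vertices is trivially a valid decomposition of width 5. Conversely, {0, 1, 2, 3, 4, 5} is a clique of size 6, and the vertices of any clique must share a bag in every tree decomposition; so some bag has ≥ 6 vertices and tw(G) ≥ 5. The upper and lower bounds meet at 5, so that is the treewidth.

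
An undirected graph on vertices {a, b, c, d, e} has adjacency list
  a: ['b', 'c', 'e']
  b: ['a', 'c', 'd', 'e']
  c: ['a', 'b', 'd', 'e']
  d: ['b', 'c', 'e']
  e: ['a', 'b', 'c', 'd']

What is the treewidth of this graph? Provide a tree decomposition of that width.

Treewidth 3.
Bags: B1 = {b, c, d, e}  B2 = {a, b, c, e}
Tree: B1–B2

The largest bag has 4 vertices, giving width 3; this decomposition certifies tw(G) ≤ 3. For the lower bound, the 4 vertices {b, c, d, e} are pairwise adjacent, and any tree decomposition puts a clique entirely inside one bag — forcing width ≥ 3. Therefore the treewidth is 3.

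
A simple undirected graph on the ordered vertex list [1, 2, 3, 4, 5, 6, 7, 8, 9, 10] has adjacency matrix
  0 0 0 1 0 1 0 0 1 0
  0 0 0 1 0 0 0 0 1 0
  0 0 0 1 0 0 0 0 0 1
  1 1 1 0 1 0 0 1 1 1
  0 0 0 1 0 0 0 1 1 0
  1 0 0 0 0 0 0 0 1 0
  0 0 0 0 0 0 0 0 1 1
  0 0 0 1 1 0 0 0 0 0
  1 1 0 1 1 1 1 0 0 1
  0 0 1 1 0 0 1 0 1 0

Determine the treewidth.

2

A width-2 tree decomposition is:
Bags: B1 = {4, 9, 10}  B2 = {4, 5, 9}  B3 = {7, 9, 10}  B4 = {4, 5, 8}  B5 = {3, 4, 10}  B6 = {2, 4, 9}  B7 = {1, 4, 9}  B8 = {1, 6, 9}
Tree: B1–B2, B1–B3, B2–B4, B1–B5, B1–B6, B1–B7, B7–B8
Each bag holds 3 vertices, so the decomposition has width 2, which upper-bounds the treewidth. Conversely, {4, 5, 8} is a clique of size 3, and the vertices of any clique must share a bag in every tree decomposition; so some bag has ≥ 3 vertices and tw(G) ≥ 2. Combining the bounds, tw(G) = 2.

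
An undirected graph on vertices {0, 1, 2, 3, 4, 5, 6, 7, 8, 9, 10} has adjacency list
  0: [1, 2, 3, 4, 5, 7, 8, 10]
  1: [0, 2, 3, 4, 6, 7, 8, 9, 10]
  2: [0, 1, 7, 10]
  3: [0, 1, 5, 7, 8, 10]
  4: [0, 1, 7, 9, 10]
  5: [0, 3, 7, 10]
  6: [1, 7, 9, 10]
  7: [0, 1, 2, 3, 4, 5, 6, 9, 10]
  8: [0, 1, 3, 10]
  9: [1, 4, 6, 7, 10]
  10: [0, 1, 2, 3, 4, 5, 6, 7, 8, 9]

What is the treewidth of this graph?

4

A width-4 tree decomposition is:
Bags: B1 = {1, 6, 7, 9, 10}  B2 = {1, 4, 7, 9, 10}  B3 = {0, 1, 4, 7, 10}  B4 = {0, 1, 2, 7, 10}  B5 = {0, 1, 3, 7, 10}  B6 = {0, 3, 5, 7, 10}  B7 = {0, 1, 3, 8, 10}
Tree: B1–B2, B2–B3, B3–B4, B3–B5, B5–B6, B5–B7
The largest bag has 5 vertices, giving width 4; this decomposition certifies tw(G) ≤ 4. For the lower bound, the 5 vertices {0, 1, 3, 8, 10} are pairwise adjacent, and any tree decomposition puts a clique entirely inside one bag — forcing width ≥ 4. Combining the bounds, tw(G) = 4.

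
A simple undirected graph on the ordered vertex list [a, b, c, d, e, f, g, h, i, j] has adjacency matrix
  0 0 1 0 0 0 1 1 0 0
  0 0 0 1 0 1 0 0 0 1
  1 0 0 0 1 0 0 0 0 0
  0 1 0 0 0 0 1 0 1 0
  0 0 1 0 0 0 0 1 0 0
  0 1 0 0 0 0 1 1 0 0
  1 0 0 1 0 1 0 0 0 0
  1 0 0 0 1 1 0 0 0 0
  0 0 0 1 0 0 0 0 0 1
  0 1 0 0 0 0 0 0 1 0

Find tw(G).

2

A width-2 tree decomposition is:
Bags: B1 = {a, c, e}  B2 = {a, e, h}  B3 = {a, g, h}  B4 = {f, g, h}  B5 = {d, f, g}  B6 = {b, d, f}  B7 = {b, d, i}  B8 = {b, i, j}
Tree: B1–B2, B2–B3, B3–B4, B4–B5, B5–B6, B6–B7, B7–B8
Every bag has size at most 3, so the width is 3 − 1 = 2 and tw(G) ≤ 2. The edges c–e–h–a–c form a cycle, so G is not a tree and its treewidth is at least 2. Hence tw(G) = 2 exactly.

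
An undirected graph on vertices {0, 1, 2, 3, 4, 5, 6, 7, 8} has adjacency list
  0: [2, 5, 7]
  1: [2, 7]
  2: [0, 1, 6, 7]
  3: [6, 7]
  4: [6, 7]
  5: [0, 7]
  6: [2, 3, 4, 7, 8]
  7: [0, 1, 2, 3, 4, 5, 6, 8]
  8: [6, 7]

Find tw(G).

2

A width-2 tree decomposition is:
Bags: B1 = {6, 7, 8}  B2 = {2, 6, 7}  B3 = {4, 6, 7}  B4 = {0, 2, 7}  B5 = {1, 2, 7}  B6 = {3, 6, 7}  B7 = {0, 5, 7}
Tree: B1–B2, B2–B3, B2–B4, B2–B5, B1–B6, B4–B7
The largest bag has 3 vertices, giving width 2; this decomposition certifies tw(G) ≤ 2. For the lower bound, the 3 vertices {0, 2, 7} are pairwise adjacent, and any tree decomposition puts a clique entirely inside one bag — forcing width ≥ 2. The upper and lower bounds meet at 2, so that is the treewidth.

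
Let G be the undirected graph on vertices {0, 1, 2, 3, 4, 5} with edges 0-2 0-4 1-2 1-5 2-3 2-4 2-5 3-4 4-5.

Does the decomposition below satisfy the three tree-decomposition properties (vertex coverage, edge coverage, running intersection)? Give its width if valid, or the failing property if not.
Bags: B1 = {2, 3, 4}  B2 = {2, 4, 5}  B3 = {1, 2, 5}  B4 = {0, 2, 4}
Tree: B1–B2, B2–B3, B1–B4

Vertex coverage: the bags together contain {0, 1, 2, 3, 4, 5}, the full vertex set. Edge coverage: each edge of G has both endpoints in at least one bag. Running intersection: for every vertex, the bags containing it form a connected subtree. All three properties hold, so this is a valid tree decomposition of width max|bag| − 1 = 2, and hence tw(G) ≤ 2.

Yes; width 2.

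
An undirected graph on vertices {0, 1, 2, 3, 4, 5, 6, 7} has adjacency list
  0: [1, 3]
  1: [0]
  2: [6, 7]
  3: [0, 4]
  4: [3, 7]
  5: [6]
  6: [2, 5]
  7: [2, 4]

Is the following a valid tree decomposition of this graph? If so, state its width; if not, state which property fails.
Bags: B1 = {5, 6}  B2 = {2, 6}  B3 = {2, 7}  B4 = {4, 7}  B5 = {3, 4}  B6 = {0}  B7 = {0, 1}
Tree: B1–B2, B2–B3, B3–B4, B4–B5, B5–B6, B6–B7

No — edge (3,0) lies in no bag.

A tree decomposition must satisfy three properties: every vertex lies in some bag; for every edge, both endpoints lie together in some bag; and for every vertex, the bags containing it form a connected subtree. Here edge (3,0) lies in no bag, so the decomposition is invalid.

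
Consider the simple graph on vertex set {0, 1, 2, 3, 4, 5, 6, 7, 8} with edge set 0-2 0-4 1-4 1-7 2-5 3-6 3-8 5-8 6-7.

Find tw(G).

A width-2 tree decomposition is:
Bags: B1 = {0, 2, 5}  B2 = {0, 5, 8}  B3 = {0, 3, 8}  B4 = {0, 3, 6}  B5 = {0, 6, 7}  B6 = {0, 1, 7}  B7 = {0, 1, 4}
Tree: B1–B2, B2–B3, B3–B4, B4–B5, B5–B6, B6–B7
Every bag has size at most 3, so the width is 3 − 1 = 2 and tw(G) ≤ 2. The edges 0–2–5–8–3–6–7–1–4–0 form a cycle, so G is not a tree and its treewidth is at least 2. Combining the bounds, tw(G) = 2.

2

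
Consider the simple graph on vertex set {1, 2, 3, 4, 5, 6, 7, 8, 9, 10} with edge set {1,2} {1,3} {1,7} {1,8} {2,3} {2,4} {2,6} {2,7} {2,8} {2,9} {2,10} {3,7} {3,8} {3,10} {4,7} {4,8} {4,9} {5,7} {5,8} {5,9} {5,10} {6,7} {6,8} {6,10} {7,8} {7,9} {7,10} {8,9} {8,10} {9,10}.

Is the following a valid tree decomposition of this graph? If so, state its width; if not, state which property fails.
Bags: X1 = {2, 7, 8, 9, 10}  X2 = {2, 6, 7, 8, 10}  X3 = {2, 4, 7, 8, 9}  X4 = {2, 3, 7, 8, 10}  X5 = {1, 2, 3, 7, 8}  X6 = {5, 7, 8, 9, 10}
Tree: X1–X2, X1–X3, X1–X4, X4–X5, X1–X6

Yes; width 4.

Every vertex of G appears in some bag (union = {1, 2, 3, 4, 5, 6, 7, 8, 9, 10}); every edge is covered by a bag; and for each vertex v the set of bags containing v is connected in the bag tree. The decomposition is therefore valid. The largest bag has 5 vertices, so the width is 4.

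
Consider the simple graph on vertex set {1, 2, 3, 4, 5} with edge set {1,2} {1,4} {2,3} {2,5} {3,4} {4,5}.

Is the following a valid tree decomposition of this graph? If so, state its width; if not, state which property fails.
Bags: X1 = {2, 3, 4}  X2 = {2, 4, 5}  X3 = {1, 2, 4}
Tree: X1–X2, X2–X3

Yes; width 2.

Checking the three conditions: (i) the bags cover all of {1, 2, 3, 4, 5}; (ii) for each edge, some bag contains both endpoints; (iii) the bags containing any fixed vertex form a subtree. All hold, so the decomposition is valid with width 3 − 1 = 2.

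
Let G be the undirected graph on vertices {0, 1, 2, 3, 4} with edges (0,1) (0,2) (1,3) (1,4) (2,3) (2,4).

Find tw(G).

A width-2 tree decomposition is:
Bags: B1 = {1, 2, 4}  B2 = {1, 2, 3}  B3 = {0, 1, 2}
Tree: B1–B2, B2–B3
Every bag has size at most 3, so the width is 3 − 1 = 2 and tw(G) ≤ 2. The edges 2–4–1–3–2 form a cycle, so G is not a tree and its treewidth is at least 2. Hence tw(G) = 2 exactly.

2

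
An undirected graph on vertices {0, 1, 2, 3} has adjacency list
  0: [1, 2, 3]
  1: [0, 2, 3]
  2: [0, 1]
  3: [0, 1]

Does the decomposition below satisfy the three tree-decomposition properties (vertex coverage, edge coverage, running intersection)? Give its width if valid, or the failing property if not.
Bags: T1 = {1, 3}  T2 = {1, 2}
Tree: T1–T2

No — vertex 0 appears in no bag.

A tree decomposition must satisfy three properties: every vertex lies in some bag; for every edge, both endpoints lie together in some bag; and for every vertex, the bags containing it form a connected subtree. Here vertex 0 appears in no bag, so the decomposition is invalid.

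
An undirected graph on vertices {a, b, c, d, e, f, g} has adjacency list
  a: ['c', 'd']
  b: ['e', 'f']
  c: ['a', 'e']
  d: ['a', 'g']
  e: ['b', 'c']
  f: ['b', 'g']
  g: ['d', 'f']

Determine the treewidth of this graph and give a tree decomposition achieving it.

Treewidth 2.
One such decomposition:
Bags: B1 = {b, f, g}  B2 = {b, e, g}  B3 = {c, e, g}  B4 = {a, c, g}  B5 = {a, d, g}
Tree: B1–B2, B2–B3, B3–B4, B4–B5

Every bag has size at most 3, so the width is 3 − 1 = 2 and tw(G) ≤ 2. For the lower bound, G contains the cycle g–f–b–e–c–a–d–g, so G is not a forest; only forests have treewidth ≤ 1, hence tw(G) ≥ 2. Therefore the treewidth is 2.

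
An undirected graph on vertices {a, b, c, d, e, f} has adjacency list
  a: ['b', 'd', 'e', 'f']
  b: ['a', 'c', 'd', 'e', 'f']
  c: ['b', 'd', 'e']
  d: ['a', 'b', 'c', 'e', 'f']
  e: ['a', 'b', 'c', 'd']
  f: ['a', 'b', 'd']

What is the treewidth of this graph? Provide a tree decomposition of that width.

Treewidth 3.
One such decomposition:
Bags: B1 = {a, b, d, e}  B2 = {b, c, d, e}  B3 = {a, b, d, f}
Tree: B1–B2, B1–B3

Each bag holds 4 vertices, so the decomposition has width 3, which upper-bounds the treewidth. Conversely, {b, c, d, e} is a clique of size 4, and the vertices of any clique must share a bag in every tree decomposition; so some bag has ≥ 4 vertices and tw(G) ≥ 3. The upper and lower bounds meet at 3, so that is the treewidth.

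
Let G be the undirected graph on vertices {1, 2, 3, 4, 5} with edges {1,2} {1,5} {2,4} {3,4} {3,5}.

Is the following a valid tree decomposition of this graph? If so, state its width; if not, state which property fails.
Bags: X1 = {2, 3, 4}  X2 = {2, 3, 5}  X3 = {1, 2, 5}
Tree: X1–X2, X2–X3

Checking the three conditions: (i) the bags cover all of {1, 2, 3, 4, 5}; (ii) for each edge, some bag contains both endpoints; (iii) the bags containing any fixed vertex form a subtree. All hold, so the decomposition is valid with width 3 − 1 = 2.

Yes; width 2.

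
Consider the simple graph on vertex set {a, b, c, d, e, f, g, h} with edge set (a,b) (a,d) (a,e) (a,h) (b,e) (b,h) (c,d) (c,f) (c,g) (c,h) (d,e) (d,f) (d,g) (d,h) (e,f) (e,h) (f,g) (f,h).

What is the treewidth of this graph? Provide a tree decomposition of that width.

Each bag holds 4 vertices, so the decomposition has width 3, which upper-bounds the treewidth. For the lower bound, the 4 vertices {a, d, e, h} are pairwise adjacent, and any tree decomposition puts a clique entirely inside one bag — forcing width ≥ 3. Hence tw(G) = 3 exactly.

Treewidth 3.
One such decomposition:
Bags: B1 = {c, d, f, h}  B2 = {d, e, f, h}  B3 = {a, d, e, h}  B4 = {a, b, e, h}  B5 = {c, d, f, g}
Tree: B1–B2, B2–B3, B3–B4, B1–B5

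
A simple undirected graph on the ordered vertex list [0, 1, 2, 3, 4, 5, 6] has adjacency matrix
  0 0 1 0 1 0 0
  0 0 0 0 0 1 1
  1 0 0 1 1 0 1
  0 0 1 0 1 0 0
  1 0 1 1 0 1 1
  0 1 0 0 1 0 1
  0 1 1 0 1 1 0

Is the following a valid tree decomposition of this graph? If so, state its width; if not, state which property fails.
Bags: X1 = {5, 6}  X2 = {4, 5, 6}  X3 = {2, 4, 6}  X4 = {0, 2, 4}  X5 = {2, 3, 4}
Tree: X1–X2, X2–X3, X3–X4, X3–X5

A tree decomposition must satisfy three properties: every vertex lies in some bag; for every edge, both endpoints lie together in some bag; and for every vertex, the bags containing it form a connected subtree. Here vertex 1 appears in no bag, so the decomposition is invalid.

No — vertex 1 appears in no bag.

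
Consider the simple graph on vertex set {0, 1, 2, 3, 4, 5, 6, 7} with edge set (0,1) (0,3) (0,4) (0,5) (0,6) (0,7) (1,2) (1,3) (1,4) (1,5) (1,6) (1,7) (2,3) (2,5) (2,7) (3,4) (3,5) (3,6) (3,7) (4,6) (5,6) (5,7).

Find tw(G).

4

A width-4 tree decomposition is:
Bags: B1 = {0, 1, 3, 5, 7}  B2 = {0, 1, 3, 5, 6}  B3 = {0, 1, 3, 4, 6}  B4 = {1, 2, 3, 5, 7}
Tree: B1–B2, B2–B3, B1–B4
The largest bag has 5 vertices, giving width 4; this decomposition certifies tw(G) ≤ 4. Conversely, {0, 1, 3, 4, 6} is a clique of size 5, and the vertices of any clique must share a bag in every tree decomposition; so some bag has ≥ 5 vertices and tw(G) ≥ 4. Therefore the treewidth is 4.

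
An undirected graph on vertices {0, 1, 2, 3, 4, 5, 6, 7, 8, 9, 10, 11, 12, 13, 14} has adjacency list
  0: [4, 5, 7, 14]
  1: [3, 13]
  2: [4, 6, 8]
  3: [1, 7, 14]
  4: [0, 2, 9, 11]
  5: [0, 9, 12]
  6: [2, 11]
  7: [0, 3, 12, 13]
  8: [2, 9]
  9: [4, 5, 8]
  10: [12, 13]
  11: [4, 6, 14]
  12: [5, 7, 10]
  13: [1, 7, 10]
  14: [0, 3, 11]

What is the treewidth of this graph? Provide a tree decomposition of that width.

Treewidth 3.
Bags: B1 = {1, 10, 12, 13}  B2 = {1, 7, 12, 13}  B3 = {1, 3, 7, 12}  B4 = {3, 5, 7, 12}  B5 = {0, 3, 5, 7}  B6 = {0, 3, 5, 14}  B7 = {0, 5, 9, 14}  B8 = {0, 4, 9, 14}  B9 = {4, 9, 11, 14}  B10 = {4, 8, 9, 11}  B11 = {2, 4, 8, 11}  B12 = {2, 6, 8, 11}
Tree: B1–B2, B2–B3, B3–B4, B4–B5, B5–B6, B6–B7, B7–B8, B8–B9, B9–B10, B10–B11, B11–B12

Each bag holds 4 vertices, so the decomposition has width 3, which upper-bounds the treewidth. For the lower bound: the 4 vertex sets {1,10,13}, {12}, {7}, {0,3,5,14} are disjoint, each induces a connected subgraph, and every pair is joined by at least one edge of G. Contracting each set to a single vertex therefore yields K_{4} as a minor, and since treewidth is minor-monotone, tw(G) ≥ tw(K_{4}) = 3. Combining the bounds, tw(G) = 3.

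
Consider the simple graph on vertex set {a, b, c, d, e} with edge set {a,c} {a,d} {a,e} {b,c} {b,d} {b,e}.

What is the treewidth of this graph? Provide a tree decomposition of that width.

Each bag holds 3 vertices, so the decomposition has width 2, which upper-bounds the treewidth. The edges b–c–a–d–b form a cycle, so G is not a tree and its treewidth is at least 2. Therefore the treewidth is 2.

Treewidth 2.
Bags: B1 = {a, b, c}  B2 = {a, b, d}  B3 = {a, b, e}
Tree: B1–B2, B2–B3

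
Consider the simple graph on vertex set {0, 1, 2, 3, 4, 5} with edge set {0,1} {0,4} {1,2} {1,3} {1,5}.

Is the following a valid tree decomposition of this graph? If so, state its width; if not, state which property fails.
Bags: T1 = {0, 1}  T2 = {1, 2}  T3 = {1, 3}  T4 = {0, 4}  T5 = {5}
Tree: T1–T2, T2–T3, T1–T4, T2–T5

No — edge (1,5) lies in no bag.

A tree decomposition must satisfy three properties: every vertex lies in some bag; for every edge, both endpoints lie together in some bag; and for every vertex, the bags containing it form a connected subtree. Here edge (1,5) lies in no bag, so the decomposition is invalid.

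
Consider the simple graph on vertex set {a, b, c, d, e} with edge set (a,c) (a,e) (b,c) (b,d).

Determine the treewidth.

1

A width-1 tree decomposition is:
Bags: B1 = {b, d}  B2 = {b, c}  B3 = {a, c}  B4 = {a, e}
Tree: B1–B2, B2–B3, B3–B4
The largest bag has 2 vertices, giving width 1; this decomposition certifies tw(G) ≤ 1. Any graph with an edge has treewidth ≥ 1, and G has the edge d–b. Combining the bounds, tw(G) = 1.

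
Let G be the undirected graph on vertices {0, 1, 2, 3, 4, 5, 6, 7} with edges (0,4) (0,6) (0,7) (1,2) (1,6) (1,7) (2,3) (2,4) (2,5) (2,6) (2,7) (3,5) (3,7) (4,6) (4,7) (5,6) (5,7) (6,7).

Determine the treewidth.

A width-3 tree decomposition is:
Bags: B1 = {2, 5, 6, 7}  B2 = {1, 2, 6, 7}  B3 = {2, 4, 6, 7}  B4 = {0, 4, 6, 7}  B5 = {2, 3, 5, 7}
Tree: B1–B2, B2–B3, B3–B4, B1–B5
Every bag has size at most 4, so the width is 4 − 1 = 3 and tw(G) ≤ 3. On the other hand G contains the 4-clique {0, 4, 6, 7}. A clique must lie in a single bag of any decomposition, so no decomposition can have width below 3. Therefore the treewidth is 3.

3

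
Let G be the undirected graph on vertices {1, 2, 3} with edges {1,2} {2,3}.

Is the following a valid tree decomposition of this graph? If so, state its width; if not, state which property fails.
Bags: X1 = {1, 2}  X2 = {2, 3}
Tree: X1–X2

Yes; width 1.

Checking the three conditions: (i) the bags cover all of {1, 2, 3}; (ii) for each edge, some bag contains both endpoints; (iii) the bags containing any fixed vertex form a subtree. All hold, so the decomposition is valid with width 2 − 1 = 1.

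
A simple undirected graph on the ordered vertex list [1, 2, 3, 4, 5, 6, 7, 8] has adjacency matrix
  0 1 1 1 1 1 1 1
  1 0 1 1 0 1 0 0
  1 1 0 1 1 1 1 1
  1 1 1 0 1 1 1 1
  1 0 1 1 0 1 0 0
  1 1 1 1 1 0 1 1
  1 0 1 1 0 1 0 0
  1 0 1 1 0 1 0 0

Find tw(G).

A width-4 tree decomposition is:
Bags: B1 = {1, 2, 3, 4, 6}  B2 = {1, 3, 4, 5, 6}  B3 = {1, 3, 4, 6, 7}  B4 = {1, 3, 4, 6, 8}
Tree: B1–B2, B1–B3, B3–B4
Each bag holds 5 vertices, so the decomposition has width 4, which upper-bounds the treewidth. Conversely, {1, 3, 4, 6, 8} is a clique of size 5, and the vertices of any clique must share a bag in every tree decomposition; so some bag has ≥ 5 vertices and tw(G) ≥ 4. The upper and lower bounds meet at 4, so that is the treewidth.

4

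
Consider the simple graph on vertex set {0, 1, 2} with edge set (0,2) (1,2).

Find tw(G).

1

A width-1 tree decomposition is:
Bags: B1 = {0, 2}  B2 = {1, 2}
Tree: B1–B2
Every bag has size at most 2, so the width is 2 − 1 = 1 and tw(G) ≤ 1. G has an edge, so its treewidth is at least 1. The upper and lower bounds meet at 1, so that is the treewidth.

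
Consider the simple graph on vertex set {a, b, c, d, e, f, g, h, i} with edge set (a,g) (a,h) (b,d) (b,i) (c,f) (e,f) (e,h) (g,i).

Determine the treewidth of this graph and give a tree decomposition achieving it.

Treewidth 1.
Bags: B1 = {b, d}  B2 = {b, i}  B3 = {g, i}  B4 = {a, g}  B5 = {a, h}  B6 = {e, h}  B7 = {e, f}  B8 = {c, f}
Tree: B1–B2, B2–B3, B3–B4, B4–B5, B5–B6, B6–B7, B7–B8

Every bag has size at most 2, so the width is 2 − 1 = 1 and tw(G) ≤ 1. G has an edge, so its treewidth is at least 1. Therefore the treewidth is 1.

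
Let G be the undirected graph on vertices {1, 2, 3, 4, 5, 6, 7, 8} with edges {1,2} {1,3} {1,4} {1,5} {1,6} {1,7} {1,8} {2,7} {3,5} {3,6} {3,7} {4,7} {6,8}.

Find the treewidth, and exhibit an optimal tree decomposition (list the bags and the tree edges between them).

Treewidth 2.
One optimal decomposition is:
Bags: B1 = {1, 3, 7}  B2 = {1, 2, 7}  B3 = {1, 3, 5}  B4 = {1, 3, 6}  B5 = {1, 4, 7}  B6 = {1, 6, 8}
Tree: B1–B2, B1–B3, B3–B4, B1–B5, B4–B6

Every bag has size at most 3, so the width is 3 − 1 = 2 and tw(G) ≤ 2. Conversely, {1, 6, 8} is a clique of size 3, and the vertices of any clique must share a bag in every tree decomposition; so some bag has ≥ 3 vertices and tw(G) ≥ 2. Combining the bounds, tw(G) = 2.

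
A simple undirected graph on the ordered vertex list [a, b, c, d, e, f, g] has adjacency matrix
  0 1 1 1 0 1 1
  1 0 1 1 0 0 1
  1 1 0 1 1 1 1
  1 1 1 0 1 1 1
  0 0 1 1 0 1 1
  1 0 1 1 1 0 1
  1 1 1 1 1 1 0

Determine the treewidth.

4

A width-4 tree decomposition is:
Bags: B1 = {a, c, d, f, g}  B2 = {a, b, c, d, g}  B3 = {c, d, e, f, g}
Tree: B1–B2, B1–B3
Every bag has size at most 5, so the width is 5 − 1 = 4 and tw(G) ≤ 4. On the other hand G contains the 5-clique {c, d, e, f, g}. A clique must lie in a single bag of any decomposition, so no decomposition can have width below 4. Combining the bounds, tw(G) = 4.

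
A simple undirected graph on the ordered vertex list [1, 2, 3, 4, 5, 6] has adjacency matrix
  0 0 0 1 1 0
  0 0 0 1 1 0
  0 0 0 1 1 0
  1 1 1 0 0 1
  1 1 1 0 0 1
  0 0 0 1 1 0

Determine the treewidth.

2

A width-2 tree decomposition is:
Bags: B1 = {3, 4, 5}  B2 = {4, 5, 6}  B3 = {1, 4, 5}  B4 = {2, 4, 5}
Tree: B1–B2, B2–B3, B3–B4
Each bag holds 3 vertices, so the decomposition has width 2, which upper-bounds the treewidth. Since 3–4–6–5–3 is a cycle in G, G is not acyclic. Forests are exactly the graphs of treewidth ≤ 1, so tw(G) ≥ 2. The upper and lower bounds meet at 2, so that is the treewidth.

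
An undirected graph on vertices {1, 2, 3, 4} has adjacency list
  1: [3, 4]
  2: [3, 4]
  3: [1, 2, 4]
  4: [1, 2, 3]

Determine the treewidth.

A width-2 tree decomposition is:
Bags: B1 = {1, 3, 4}  B2 = {2, 3, 4}
Tree: B1–B2
Each bag holds 3 vertices, so the decomposition has width 2, which upper-bounds the treewidth. On the other hand G contains the 3-clique {1, 3, 4}. A clique must lie in a single bag of any decomposition, so no decomposition can have width below 2. Therefore the treewidth is 2.

2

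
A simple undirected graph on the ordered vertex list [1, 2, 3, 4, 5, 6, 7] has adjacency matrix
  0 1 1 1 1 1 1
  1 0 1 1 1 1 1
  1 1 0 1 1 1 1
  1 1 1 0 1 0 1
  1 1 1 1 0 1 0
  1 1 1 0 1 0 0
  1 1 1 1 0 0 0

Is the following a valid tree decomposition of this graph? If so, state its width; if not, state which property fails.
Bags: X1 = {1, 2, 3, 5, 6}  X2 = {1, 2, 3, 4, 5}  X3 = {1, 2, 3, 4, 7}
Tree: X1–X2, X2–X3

Yes; width 4.

Checking the three conditions: (i) the bags cover all of {1, 2, 3, 4, 5, 6, 7}; (ii) for each edge, some bag contains both endpoints; (iii) the bags containing any fixed vertex form a subtree. All hold, so the decomposition is valid with width 5 − 1 = 4.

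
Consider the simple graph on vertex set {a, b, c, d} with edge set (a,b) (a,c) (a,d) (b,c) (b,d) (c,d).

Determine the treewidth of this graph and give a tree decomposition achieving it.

Treewidth 3.
Bags: B1 = {a, b, c, d}
Tree: (single bag)

A single bag containing all 4 vertices is trivially a valid decomposition of width 3. On the other hand G contains the 4-clique {a, b, c, d}. A clique must lie in a single bag of any decomposition, so no decomposition can have width below 3. Combining the bounds, tw(G) = 3.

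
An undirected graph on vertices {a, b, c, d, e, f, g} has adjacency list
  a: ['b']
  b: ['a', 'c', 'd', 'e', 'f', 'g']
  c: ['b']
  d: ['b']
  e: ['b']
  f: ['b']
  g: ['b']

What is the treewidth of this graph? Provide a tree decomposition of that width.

Treewidth 1.
One such decomposition:
Bags: B1 = {b, g}  B2 = {a, b}  B3 = {b, f}  B4 = {b, c}  B5 = {b, d}  B6 = {b, e}
Tree: B1–B2, B1–B3, B1–B4, B4–B5, B1–B6

Every bag has size at most 2, so the width is 2 − 1 = 1 and tw(G) ≤ 1. G has an edge, so its treewidth is at least 1. The upper and lower bounds meet at 1, so that is the treewidth.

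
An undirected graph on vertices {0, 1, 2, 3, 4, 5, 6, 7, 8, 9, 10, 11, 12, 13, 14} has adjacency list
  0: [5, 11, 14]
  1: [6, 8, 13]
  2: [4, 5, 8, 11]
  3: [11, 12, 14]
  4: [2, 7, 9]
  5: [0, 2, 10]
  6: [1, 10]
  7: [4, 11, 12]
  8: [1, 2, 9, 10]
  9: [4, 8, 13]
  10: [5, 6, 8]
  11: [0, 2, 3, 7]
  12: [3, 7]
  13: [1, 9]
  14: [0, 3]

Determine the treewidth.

3

A width-3 tree decomposition is:
Bags: B1 = {0, 3, 12, 14}  B2 = {0, 3, 11, 12}  B3 = {0, 7, 11, 12}  B4 = {0, 5, 7, 11}  B5 = {2, 5, 7, 11}  B6 = {2, 4, 5, 7}  B7 = {2, 4, 5, 10}  B8 = {2, 4, 8, 10}  B9 = {4, 8, 9, 10}  B10 = {6, 8, 9, 10}  B11 = {1, 6, 8, 9}  B12 = {1, 6, 9, 13}
Tree: B1–B2, B2–B3, B3–B4, B4–B5, B5–B6, B6–B7, B7–B8, B8–B9, B9–B10, B10–B11, B11–B12
The largest bag has 4 vertices, giving width 3; this decomposition certifies tw(G) ≤ 3. For the lower bound: the 4 vertex sets {3,12,14}, {0}, {11}, {2,4,5,7} are disjoint, each induces a connected subgraph, and every pair is joined by at least one edge of G. Contracting each set to a single vertex therefore yields K_{4} as a minor, and since treewidth is minor-monotone, tw(G) ≥ tw(K_{4}) = 3. Therefore the treewidth is 3.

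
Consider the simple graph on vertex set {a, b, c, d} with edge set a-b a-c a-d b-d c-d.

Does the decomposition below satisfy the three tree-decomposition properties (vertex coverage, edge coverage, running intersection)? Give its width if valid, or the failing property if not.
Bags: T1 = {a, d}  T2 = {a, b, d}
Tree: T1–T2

No — vertex c appears in no bag.

A tree decomposition must satisfy three properties: every vertex lies in some bag; for every edge, both endpoints lie together in some bag; and for every vertex, the bags containing it form a connected subtree. Here vertex c appears in no bag, so the decomposition is invalid.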